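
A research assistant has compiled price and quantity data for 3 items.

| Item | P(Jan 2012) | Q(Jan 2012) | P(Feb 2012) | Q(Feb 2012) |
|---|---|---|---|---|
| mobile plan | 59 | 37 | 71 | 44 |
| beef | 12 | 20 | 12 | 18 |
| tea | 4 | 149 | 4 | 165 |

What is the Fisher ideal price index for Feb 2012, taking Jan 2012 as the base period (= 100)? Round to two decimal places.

Laspeyres component (base-period weights):
ΣP(Feb 2012)Q(Jan 2012) = 71×37 + 12×20 + 4×149 = 2627 + 240 + 596 = 3463
ΣP(Jan 2012)Q(Jan 2012) = 59×37 + 12×20 + 4×149 = 2183 + 240 + 596 = 3019
L = 3463 / 3019 × 100 = 114.7069
Paasche component (current-period weights):
ΣP(Feb 2012)Q(Feb 2012) = 71×44 + 12×18 + 4×165 = 3124 + 216 + 660 = 4000
ΣP(Jan 2012)Q(Feb 2012) = 59×44 + 12×18 + 4×165 = 2596 + 216 + 660 = 3472
P = 4000 / 3472 × 100 = 115.2074
Fisher = √(L × P) = √(114.7069 × 115.2074) = 114.9568

114.96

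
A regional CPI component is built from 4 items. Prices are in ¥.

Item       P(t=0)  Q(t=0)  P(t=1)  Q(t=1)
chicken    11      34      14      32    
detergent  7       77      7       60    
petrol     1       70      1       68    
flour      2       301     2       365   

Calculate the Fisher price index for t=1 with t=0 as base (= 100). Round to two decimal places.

106.27

Laspeyres component (base-period weights):
ΣP(t=1)Q(t=0) = 14×34 + 7×77 + 1×70 + 2×301 = 476 + 539 + 70 + 602 = 1687
ΣP(t=0)Q(t=0) = 11×34 + 7×77 + 1×70 + 2×301 = 374 + 539 + 70 + 602 = 1585
L = 1687 / 1585 × 100 = 106.4353
Paasche component (current-period weights):
ΣP(t=1)Q(t=1) = 14×32 + 7×60 + 1×68 + 2×365 = 448 + 420 + 68 + 730 = 1666
ΣP(t=0)Q(t=1) = 11×32 + 7×60 + 1×68 + 2×365 = 352 + 420 + 68 + 730 = 1570
P = 1666 / 1570 × 100 = 106.1146
Fisher = √(L × P) = √(106.4353 × 106.1146) = 106.2749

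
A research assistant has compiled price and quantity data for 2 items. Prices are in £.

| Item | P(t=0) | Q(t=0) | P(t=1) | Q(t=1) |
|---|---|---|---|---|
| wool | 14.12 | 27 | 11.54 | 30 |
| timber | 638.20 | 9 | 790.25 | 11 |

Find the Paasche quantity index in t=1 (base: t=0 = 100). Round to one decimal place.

121.8

Paasche quantity index uses current-period prices as weights.
ΣP(t=1)·Q(t=1) = 11.54×30 + 790.25×11 = 346.2 + 8692.75 = 9038.95
ΣP(t=1)·Q(t=0) = 11.54×27 + 790.25×9 = 311.58 + 7112.25 = 7423.83
Index = 9038.95 / 7423.83 × 100 = 121.7559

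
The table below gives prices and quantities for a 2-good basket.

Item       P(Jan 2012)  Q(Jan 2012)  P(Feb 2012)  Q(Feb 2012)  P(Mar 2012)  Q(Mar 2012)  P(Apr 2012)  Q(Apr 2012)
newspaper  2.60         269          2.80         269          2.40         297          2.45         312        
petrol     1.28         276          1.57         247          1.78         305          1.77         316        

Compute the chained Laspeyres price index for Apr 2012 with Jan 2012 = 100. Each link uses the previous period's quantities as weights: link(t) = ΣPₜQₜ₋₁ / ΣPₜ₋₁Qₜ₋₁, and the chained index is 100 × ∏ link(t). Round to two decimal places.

108.22

Link Jan 2012→Feb 2012:
ΣP(Feb 2012)Q(Jan 2012) = 2.80×269 + 1.57×276 = 753.2 + 433.32 = 1186.52
ΣP(Jan 2012)Q(Jan 2012) = 2.60×269 + 1.28×276 = 699.4 + 353.28 = 1052.68
link = 1186.52/1052.68 = 1.127142
Link Feb 2012→Mar 2012:
ΣP(Mar 2012)Q(Feb 2012) = 2.40×269 + 1.78×247 = 645.6 + 439.66 = 1085.26
ΣP(Feb 2012)Q(Feb 2012) = 2.80×269 + 1.57×247 = 753.2 + 387.79 = 1140.99
link = 1085.26/1140.99 = 0.951156
Link Mar 2012→Apr 2012:
ΣP(Apr 2012)Q(Mar 2012) = 2.45×297 + 1.77×305 = 727.65 + 539.85 = 1267.5
ΣP(Mar 2012)Q(Mar 2012) = 2.40×297 + 1.78×305 = 712.8 + 542.9 = 1255.7
link = 1267.5/1255.7 = 1.009397
Chained index = 100 × 1.127142 × 0.951156 × 1.009397 = 108.2163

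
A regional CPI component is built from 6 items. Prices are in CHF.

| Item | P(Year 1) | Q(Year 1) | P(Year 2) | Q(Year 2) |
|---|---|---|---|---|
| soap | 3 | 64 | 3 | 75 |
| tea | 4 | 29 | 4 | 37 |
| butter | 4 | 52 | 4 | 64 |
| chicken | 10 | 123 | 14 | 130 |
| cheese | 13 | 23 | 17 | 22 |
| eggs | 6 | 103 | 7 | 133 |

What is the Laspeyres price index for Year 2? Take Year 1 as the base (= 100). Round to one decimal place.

Laspeyres price index uses base-period quantities as weights.
ΣP(Year 2)·Q(Year 1) = 3×64 + 4×29 + 4×52 + 14×123 + 17×23 + 7×103 = 192 + 116 + 208 + 1722 + 391 + 721 = 3350
ΣP(Year 1)·Q(Year 1) = 3×64 + 4×29 + 4×52 + 10×123 + 13×23 + 6×103 = 192 + 116 + 208 + 1230 + 299 + 618 = 2663
Index = 3350 / 2663 × 100 = 125.7980

125.8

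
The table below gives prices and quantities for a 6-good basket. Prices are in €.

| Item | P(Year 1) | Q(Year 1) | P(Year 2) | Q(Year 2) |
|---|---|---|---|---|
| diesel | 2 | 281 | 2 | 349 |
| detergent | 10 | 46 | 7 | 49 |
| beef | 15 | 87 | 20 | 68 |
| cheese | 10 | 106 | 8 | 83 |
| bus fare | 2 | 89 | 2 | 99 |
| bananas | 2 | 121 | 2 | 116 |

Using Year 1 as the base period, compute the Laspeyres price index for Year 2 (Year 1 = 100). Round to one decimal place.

Laspeyres price index uses base-period quantities as weights.
ΣP(Year 2)·Q(Year 1) = 2×281 + 7×46 + 20×87 + 8×106 + 2×89 + 2×121 = 562 + 322 + 1740 + 848 + 178 + 242 = 3892
ΣP(Year 1)·Q(Year 1) = 2×281 + 10×46 + 15×87 + 10×106 + 2×89 + 2×121 = 562 + 460 + 1305 + 1060 + 178 + 242 = 3807
Index = 3892 / 3807 × 100 = 102.2327

102.2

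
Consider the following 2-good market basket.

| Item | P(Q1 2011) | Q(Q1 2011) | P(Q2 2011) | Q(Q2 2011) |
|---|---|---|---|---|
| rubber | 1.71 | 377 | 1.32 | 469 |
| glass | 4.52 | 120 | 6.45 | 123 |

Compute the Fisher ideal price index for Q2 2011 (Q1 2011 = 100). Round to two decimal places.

Laspeyres component (base-period weights):
ΣP(Q2 2011)Q(Q1 2011) = 1.32×377 + 6.45×120 = 497.64 + 774 = 1271.64
ΣP(Q1 2011)Q(Q1 2011) = 1.71×377 + 4.52×120 = 644.67 + 542.4 = 1187.07
L = 1271.64 / 1187.07 × 100 = 107.1243
Paasche component (current-period weights):
ΣP(Q2 2011)Q(Q2 2011) = 1.32×469 + 6.45×123 = 619.08 + 793.35 = 1412.43
ΣP(Q1 2011)Q(Q2 2011) = 1.71×469 + 4.52×123 = 801.99 + 555.96 = 1357.95
P = 1412.43 / 1357.95 × 100 = 104.0119
Fisher = √(L × P) = √(107.1243 × 104.0119) = 105.5566

105.56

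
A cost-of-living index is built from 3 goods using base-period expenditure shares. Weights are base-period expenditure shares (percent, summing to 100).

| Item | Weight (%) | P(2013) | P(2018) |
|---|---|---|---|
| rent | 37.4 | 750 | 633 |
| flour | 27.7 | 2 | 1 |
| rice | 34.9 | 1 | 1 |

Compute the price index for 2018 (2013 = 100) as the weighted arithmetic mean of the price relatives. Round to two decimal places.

rent: 37.4 × (633/750) = 37.4 × 0.844000 = 31.5656
flour: 27.7 × (1/2) = 27.7 × 0.500000 = 13.8500
rice: 34.9 × (1/1) = 34.9 × 1.000000 = 34.9000
Index = Σ wᵢ·(p₁ᵢ/p₀ᵢ) = 31.5656 + 13.8500 + 34.9000 = 80.3156

80.32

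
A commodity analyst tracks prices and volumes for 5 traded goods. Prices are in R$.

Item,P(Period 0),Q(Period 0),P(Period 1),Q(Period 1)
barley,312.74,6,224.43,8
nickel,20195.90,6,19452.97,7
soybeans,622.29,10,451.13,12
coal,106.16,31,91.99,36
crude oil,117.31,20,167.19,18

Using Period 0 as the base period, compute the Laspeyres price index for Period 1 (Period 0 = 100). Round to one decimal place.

Laspeyres price index uses base-period quantities as weights.
ΣP(Period 1)·Q(Period 0) = 224.43×6 + 19452.97×6 + 451.13×10 + 91.99×31 + 167.19×20 = 1346.58 + 116717.82 + 4511.3 + 2851.69 + 3343.8 = 128771.19
ΣP(Period 0)·Q(Period 0) = 312.74×6 + 20195.90×6 + 622.29×10 + 106.16×31 + 117.31×20 = 1876.44 + 121175.4 + 6222.9 + 3290.96 + 2346.2 = 134911.9
Index = 128771.19 / 134911.9 × 100 = 95.4484

95.4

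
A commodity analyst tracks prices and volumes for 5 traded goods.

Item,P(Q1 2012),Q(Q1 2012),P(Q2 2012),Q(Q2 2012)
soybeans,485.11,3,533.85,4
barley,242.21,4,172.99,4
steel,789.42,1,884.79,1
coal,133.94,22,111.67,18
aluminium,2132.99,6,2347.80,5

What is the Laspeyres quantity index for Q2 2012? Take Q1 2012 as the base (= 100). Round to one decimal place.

Laspeyres quantity index uses base-period prices as weights.
ΣP(Q1 2012)·Q(Q2 2012) = 485.11×4 + 242.21×4 + 789.42×1 + 133.94×18 + 2132.99×5 = 1940.44 + 968.84 + 789.42 + 2410.92 + 10664.95 = 16774.57
ΣP(Q1 2012)·Q(Q1 2012) = 485.11×3 + 242.21×4 + 789.42×1 + 133.94×22 + 2132.99×6 = 1455.33 + 968.84 + 789.42 + 2946.68 + 12797.94 = 18958.21
Index = 16774.57 / 18958.21 × 100 = 88.4818

88.5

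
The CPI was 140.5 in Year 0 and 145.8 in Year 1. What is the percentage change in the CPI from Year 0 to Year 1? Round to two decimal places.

Change = (145.8 − 140.5) / 140.5 × 100
       = 5.3 / 140.5 × 100 = 3.7722%

3.77%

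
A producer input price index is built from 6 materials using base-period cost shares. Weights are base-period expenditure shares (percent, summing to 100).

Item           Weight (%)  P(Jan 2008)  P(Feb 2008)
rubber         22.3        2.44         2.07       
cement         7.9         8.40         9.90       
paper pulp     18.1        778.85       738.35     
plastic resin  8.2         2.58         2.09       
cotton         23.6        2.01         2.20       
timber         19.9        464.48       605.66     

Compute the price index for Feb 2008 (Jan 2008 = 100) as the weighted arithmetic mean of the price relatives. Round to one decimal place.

103.8

rubber: 22.3 × (2.07/2.44) = 22.3 × 0.848361 = 18.9184
cement: 7.9 × (9.90/8.40) = 7.9 × 1.178571 = 9.3107
paper pulp: 18.1 × (738.35/778.85) = 18.1 × 0.948000 = 17.1588
plastic resin: 8.2 × (2.09/2.58) = 8.2 × 0.810078 = 6.6426
cotton: 23.6 × (2.20/2.01) = 23.6 × 1.094527 = 25.8308
timber: 19.9 × (605.66/464.48) = 19.9 × 1.303953 = 25.9487
Index = Σ wᵢ·(p₁ᵢ/p₀ᵢ) = 18.9184 + 9.3107 + 17.1588 + 6.6426 + 25.8308 + 25.9487 = 103.8101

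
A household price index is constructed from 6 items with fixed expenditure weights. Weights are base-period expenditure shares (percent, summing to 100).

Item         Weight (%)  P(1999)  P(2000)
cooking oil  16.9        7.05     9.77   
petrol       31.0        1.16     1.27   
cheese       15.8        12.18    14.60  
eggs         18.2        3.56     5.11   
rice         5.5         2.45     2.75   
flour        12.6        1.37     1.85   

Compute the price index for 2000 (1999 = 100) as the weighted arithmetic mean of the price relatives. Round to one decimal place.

125.6

cooking oil: 16.9 × (9.77/7.05) = 16.9 × 1.385816 = 23.4203
petrol: 31.0 × (1.27/1.16) = 31.0 × 1.094828 = 33.9397
cheese: 15.8 × (14.60/12.18) = 15.8 × 1.198686 = 18.9392
eggs: 18.2 × (5.11/3.56) = 18.2 × 1.435393 = 26.1242
rice: 5.5 × (2.75/2.45) = 5.5 × 1.122449 = 6.1735
flour: 12.6 × (1.85/1.37) = 12.6 × 1.350365 = 17.0146
Index = Σ wᵢ·(p₁ᵢ/p₀ᵢ) = 23.4203 + 33.9397 + 18.9392 + 26.1242 + 6.1735 + 17.0146 = 125.6114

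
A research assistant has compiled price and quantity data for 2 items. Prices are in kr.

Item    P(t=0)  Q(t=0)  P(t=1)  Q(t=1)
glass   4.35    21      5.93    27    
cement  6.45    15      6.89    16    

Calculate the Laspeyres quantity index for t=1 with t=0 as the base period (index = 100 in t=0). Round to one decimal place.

117.3

Laspeyres quantity index uses base-period prices as weights.
ΣP(t=0)·Q(t=1) = 4.35×27 + 6.45×16 = 117.45 + 103.2 = 220.65
ΣP(t=0)·Q(t=0) = 4.35×21 + 6.45×15 = 91.35 + 96.75 = 188.1
Index = 220.65 / 188.1 × 100 = 117.3046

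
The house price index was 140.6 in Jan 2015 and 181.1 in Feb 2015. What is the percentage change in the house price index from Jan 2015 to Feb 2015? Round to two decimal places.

28.81%

Change = (181.1 − 140.6) / 140.6 × 100
       = 40.5 / 140.6 × 100 = 28.8051%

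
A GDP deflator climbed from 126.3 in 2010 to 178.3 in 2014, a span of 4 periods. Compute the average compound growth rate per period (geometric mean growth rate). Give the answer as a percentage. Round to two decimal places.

Growth factor = (178.3/126.3)^(1/4) = (1.411718)^(1/4) = 1.090026
Growth rate = 1.090026 − 1 = 0.090026 = 9.0026%

9.00%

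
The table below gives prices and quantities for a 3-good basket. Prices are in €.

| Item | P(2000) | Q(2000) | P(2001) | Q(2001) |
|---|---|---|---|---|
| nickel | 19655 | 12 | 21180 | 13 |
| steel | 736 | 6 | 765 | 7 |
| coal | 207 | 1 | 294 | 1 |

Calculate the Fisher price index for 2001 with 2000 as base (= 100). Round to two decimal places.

107.71

Laspeyres component (base-period weights):
ΣP(2001)Q(2000) = 21180×12 + 765×6 + 294×1 = 254160 + 4590 + 294 = 259044
ΣP(2000)Q(2000) = 19655×12 + 736×6 + 207×1 = 235860 + 4416 + 207 = 240483
L = 259044 / 240483 × 100 = 107.7182
Paasche component (current-period weights):
ΣP(2001)Q(2001) = 21180×13 + 765×7 + 294×1 = 275340 + 5355 + 294 = 280989
ΣP(2000)Q(2001) = 19655×13 + 736×7 + 207×1 = 255515 + 5152 + 207 = 260874
P = 280989 / 260874 × 100 = 107.7106
Fisher = √(L × P) = √(107.7182 × 107.7106) = 107.7144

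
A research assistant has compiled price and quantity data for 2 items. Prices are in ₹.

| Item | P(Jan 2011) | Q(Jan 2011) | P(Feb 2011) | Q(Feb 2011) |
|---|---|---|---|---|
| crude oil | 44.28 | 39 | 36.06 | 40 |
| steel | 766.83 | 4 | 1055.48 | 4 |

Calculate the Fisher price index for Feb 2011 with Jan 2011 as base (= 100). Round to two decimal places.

Laspeyres component (base-period weights):
ΣP(Feb 2011)Q(Jan 2011) = 36.06×39 + 1055.48×4 = 1406.34 + 4221.92 = 5628.26
ΣP(Jan 2011)Q(Jan 2011) = 44.28×39 + 766.83×4 = 1726.92 + 3067.32 = 4794.24
L = 5628.26 / 4794.24 × 100 = 117.3963
Paasche component (current-period weights):
ΣP(Feb 2011)Q(Feb 2011) = 36.06×40 + 1055.48×4 = 1442.4 + 4221.92 = 5664.32
ΣP(Jan 2011)Q(Feb 2011) = 44.28×40 + 766.83×4 = 1771.2 + 3067.32 = 4838.52
P = 5664.32 / 4838.52 × 100 = 117.0672
Fisher = √(L × P) = √(117.3963 × 117.0672) = 117.2316

117.23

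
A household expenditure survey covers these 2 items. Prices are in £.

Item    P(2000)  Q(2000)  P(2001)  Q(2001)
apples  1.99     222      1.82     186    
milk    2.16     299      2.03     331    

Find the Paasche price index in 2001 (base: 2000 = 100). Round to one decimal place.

Paasche price index uses current-period quantities as weights.
ΣP(2001)·Q(2001) = 1.82×186 + 2.03×331 = 338.52 + 671.93 = 1010.45
ΣP(2000)·Q(2001) = 1.99×186 + 2.16×331 = 370.14 + 714.96 = 1085.1
Index = 1010.45 / 1085.1 × 100 = 93.1204

93.1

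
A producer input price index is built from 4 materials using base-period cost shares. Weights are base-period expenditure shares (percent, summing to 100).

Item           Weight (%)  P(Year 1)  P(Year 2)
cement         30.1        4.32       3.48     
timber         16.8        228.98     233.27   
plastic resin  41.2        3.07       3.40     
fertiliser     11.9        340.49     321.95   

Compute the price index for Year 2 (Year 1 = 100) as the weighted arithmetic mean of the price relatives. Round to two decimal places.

98.24

cement: 30.1 × (3.48/4.32) = 30.1 × 0.805556 = 24.2472
timber: 16.8 × (233.27/228.98) = 16.8 × 1.018735 = 17.1148
plastic resin: 41.2 × (3.40/3.07) = 41.2 × 1.107492 = 45.6287
fertiliser: 11.9 × (321.95/340.49) = 11.9 × 0.945549 = 11.2520
Index = Σ wᵢ·(p₁ᵢ/p₀ᵢ) = 24.2472 + 17.1148 + 45.6287 + 11.2520 = 98.2427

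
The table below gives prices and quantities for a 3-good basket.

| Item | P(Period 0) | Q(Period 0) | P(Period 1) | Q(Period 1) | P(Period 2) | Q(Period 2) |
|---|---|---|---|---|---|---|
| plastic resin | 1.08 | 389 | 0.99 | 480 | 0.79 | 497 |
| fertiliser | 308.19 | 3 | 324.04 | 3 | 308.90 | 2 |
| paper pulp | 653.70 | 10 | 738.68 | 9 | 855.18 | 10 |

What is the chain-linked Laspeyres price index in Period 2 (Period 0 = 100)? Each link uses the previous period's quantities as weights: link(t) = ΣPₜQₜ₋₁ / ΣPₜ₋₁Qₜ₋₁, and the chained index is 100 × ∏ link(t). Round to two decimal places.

Link Period 0→Period 1:
ΣP(Period 1)Q(Period 0) = 0.99×389 + 324.04×3 + 738.68×10 = 385.11 + 972.12 + 7386.8 = 8744.03
ΣP(Period 0)Q(Period 0) = 1.08×389 + 308.19×3 + 653.70×10 = 420.12 + 924.57 + 6537 = 7881.69
link = 8744.03/7881.69 = 1.109411
Link Period 1→Period 2:
ΣP(Period 2)Q(Period 1) = 0.79×480 + 308.90×3 + 855.18×9 = 379.2 + 926.7 + 7696.62 = 9002.52
ΣP(Period 1)Q(Period 1) = 0.99×480 + 324.04×3 + 738.68×9 = 475.2 + 972.12 + 6648.12 = 8095.44
link = 9002.52/8095.44 = 1.112048
Chained index = 100 × 1.109411 × 1.112048 = 123.3718

123.37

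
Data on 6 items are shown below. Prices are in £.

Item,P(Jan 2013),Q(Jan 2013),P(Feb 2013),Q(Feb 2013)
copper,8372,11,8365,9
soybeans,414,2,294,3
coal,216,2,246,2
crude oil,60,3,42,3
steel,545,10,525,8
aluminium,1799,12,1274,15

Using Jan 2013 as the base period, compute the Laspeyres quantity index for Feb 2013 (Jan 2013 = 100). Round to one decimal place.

90.0

Laspeyres quantity index uses base-period prices as weights.
ΣP(Jan 2013)·Q(Feb 2013) = 8372×9 + 414×3 + 216×2 + 60×3 + 545×8 + 1799×15 = 75348 + 1242 + 432 + 180 + 4360 + 26985 = 108547
ΣP(Jan 2013)·Q(Jan 2013) = 8372×11 + 414×2 + 216×2 + 60×3 + 545×10 + 1799×12 = 92092 + 828 + 432 + 180 + 5450 + 21588 = 120570
Index = 108547 / 120570 × 100 = 90.0282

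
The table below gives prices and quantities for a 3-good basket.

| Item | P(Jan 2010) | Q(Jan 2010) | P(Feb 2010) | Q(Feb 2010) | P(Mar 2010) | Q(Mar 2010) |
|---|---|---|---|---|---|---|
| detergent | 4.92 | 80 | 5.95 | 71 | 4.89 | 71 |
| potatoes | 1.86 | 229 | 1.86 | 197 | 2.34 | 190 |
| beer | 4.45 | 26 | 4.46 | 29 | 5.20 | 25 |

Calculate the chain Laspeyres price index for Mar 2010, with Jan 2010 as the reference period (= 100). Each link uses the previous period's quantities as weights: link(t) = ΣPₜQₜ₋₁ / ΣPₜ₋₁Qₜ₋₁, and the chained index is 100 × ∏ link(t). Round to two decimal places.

113.67

Link Jan 2010→Feb 2010:
ΣP(Feb 2010)Q(Jan 2010) = 5.95×80 + 1.86×229 + 4.46×26 = 476 + 425.94 + 115.96 = 1017.9
ΣP(Jan 2010)Q(Jan 2010) = 4.92×80 + 1.86×229 + 4.45×26 = 393.6 + 425.94 + 115.7 = 935.24
link = 1017.9/935.24 = 1.088384
Link Feb 2010→Mar 2010:
ΣP(Mar 2010)Q(Feb 2010) = 4.89×71 + 2.34×197 + 5.20×29 = 347.19 + 460.98 + 150.8 = 958.97
ΣP(Feb 2010)Q(Feb 2010) = 5.95×71 + 1.86×197 + 4.46×29 = 422.45 + 366.42 + 129.34 = 918.21
link = 958.97/918.21 = 1.044391
Chained index = 100 × 1.088384 × 1.044391 = 113.6698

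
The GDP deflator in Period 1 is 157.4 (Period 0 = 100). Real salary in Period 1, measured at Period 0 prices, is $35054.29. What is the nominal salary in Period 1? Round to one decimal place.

55175.5

Nominal = Real × (Index/100) = 35054.29 × (157.4/100)
        = 35054.29 × 1.574 = 55175.4525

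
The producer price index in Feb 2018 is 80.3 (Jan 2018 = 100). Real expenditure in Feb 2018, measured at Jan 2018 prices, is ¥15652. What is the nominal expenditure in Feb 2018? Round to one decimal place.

12568.6

Nominal = Real × (Index/100) = 15652 × (80.3/100)
        = 15652 × 0.803 = 12568.5560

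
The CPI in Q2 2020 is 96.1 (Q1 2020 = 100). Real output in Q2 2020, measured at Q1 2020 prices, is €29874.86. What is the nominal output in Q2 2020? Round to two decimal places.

Nominal = Real × (Index/100) = 29874.86 × (96.1/100)
        = 29874.86 × 0.961 = 28709.7405

28709.74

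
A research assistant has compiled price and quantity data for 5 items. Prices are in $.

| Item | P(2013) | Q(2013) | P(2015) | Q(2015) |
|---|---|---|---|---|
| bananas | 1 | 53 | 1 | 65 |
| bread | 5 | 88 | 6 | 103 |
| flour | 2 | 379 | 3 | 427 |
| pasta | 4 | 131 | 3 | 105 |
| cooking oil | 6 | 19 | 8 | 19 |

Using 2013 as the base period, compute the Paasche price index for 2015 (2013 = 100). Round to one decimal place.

Paasche price index uses current-period quantities as weights.
ΣP(2015)·Q(2015) = 1×65 + 6×103 + 3×427 + 3×105 + 8×19 = 65 + 618 + 1281 + 315 + 152 = 2431
ΣP(2013)·Q(2015) = 1×65 + 5×103 + 2×427 + 4×105 + 6×19 = 65 + 515 + 854 + 420 + 114 = 1968
Index = 2431 / 1968 × 100 = 123.5264

123.5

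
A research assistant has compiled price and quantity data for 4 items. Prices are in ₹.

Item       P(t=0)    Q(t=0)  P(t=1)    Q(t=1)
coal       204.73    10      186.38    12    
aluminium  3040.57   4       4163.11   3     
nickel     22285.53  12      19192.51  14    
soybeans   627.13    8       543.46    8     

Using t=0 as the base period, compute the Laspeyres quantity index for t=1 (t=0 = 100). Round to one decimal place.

Laspeyres quantity index uses base-period prices as weights.
ΣP(t=0)·Q(t=1) = 204.73×12 + 3040.57×3 + 22285.53×14 + 627.13×8 = 2456.76 + 9121.71 + 311997.42 + 5017.04 = 328592.93
ΣP(t=0)·Q(t=0) = 204.73×10 + 3040.57×4 + 22285.53×12 + 627.13×8 = 2047.3 + 12162.28 + 267426.36 + 5017.04 = 286652.98
Index = 328592.93 / 286652.98 × 100 = 114.6309

114.6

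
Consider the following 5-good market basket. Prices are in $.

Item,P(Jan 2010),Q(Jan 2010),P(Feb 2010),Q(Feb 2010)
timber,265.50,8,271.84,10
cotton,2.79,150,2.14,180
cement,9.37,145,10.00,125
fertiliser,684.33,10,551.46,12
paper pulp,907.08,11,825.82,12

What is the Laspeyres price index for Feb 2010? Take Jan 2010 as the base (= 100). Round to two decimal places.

Laspeyres price index uses base-period quantities as weights.
ΣP(Feb 2010)·Q(Jan 2010) = 271.84×8 + 2.14×150 + 10.00×145 + 551.46×10 + 825.82×11 = 2174.72 + 321 + 1450 + 5514.6 + 9084.02 = 18544.34
ΣP(Jan 2010)·Q(Jan 2010) = 265.50×8 + 2.79×150 + 9.37×145 + 684.33×10 + 907.08×11 = 2124 + 418.5 + 1358.65 + 6843.3 + 9977.88 = 20722.33
Index = 18544.34 / 20722.33 × 100 = 89.4896

89.49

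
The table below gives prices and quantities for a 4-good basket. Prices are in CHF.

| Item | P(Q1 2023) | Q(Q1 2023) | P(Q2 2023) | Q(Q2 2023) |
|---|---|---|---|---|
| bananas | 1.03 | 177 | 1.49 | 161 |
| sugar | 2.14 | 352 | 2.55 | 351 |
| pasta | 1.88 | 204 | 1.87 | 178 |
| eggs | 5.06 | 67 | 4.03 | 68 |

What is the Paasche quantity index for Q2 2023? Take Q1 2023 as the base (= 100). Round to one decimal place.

96.1

Paasche quantity index uses current-period prices as weights.
ΣP(Q2 2023)·Q(Q2 2023) = 1.49×161 + 2.55×351 + 1.87×178 + 4.03×68 = 239.89 + 895.05 + 332.86 + 274.04 = 1741.84
ΣP(Q2 2023)·Q(Q1 2023) = 1.49×177 + 2.55×352 + 1.87×204 + 4.03×67 = 263.73 + 897.6 + 381.48 + 270.01 = 1812.82
Index = 1741.84 / 1812.82 × 100 = 96.0846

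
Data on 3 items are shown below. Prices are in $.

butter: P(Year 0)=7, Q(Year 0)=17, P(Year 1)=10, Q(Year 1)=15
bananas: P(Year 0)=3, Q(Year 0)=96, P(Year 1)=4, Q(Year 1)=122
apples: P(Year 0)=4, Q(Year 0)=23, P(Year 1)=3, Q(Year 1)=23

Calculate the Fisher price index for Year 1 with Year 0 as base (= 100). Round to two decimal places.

Laspeyres component (base-period weights):
ΣP(Year 1)Q(Year 0) = 10×17 + 4×96 + 3×23 = 170 + 384 + 69 = 623
ΣP(Year 0)Q(Year 0) = 7×17 + 3×96 + 4×23 = 119 + 288 + 92 = 499
L = 623 / 499 × 100 = 124.8497
Paasche component (current-period weights):
ΣP(Year 1)Q(Year 1) = 10×15 + 4×122 + 3×23 = 150 + 488 + 69 = 707
ΣP(Year 0)Q(Year 1) = 7×15 + 3×122 + 4×23 = 105 + 366 + 92 = 563
P = 707 / 563 × 100 = 125.5773
Fisher = √(L × P) = √(124.8497 × 125.5773) = 125.2130

125.21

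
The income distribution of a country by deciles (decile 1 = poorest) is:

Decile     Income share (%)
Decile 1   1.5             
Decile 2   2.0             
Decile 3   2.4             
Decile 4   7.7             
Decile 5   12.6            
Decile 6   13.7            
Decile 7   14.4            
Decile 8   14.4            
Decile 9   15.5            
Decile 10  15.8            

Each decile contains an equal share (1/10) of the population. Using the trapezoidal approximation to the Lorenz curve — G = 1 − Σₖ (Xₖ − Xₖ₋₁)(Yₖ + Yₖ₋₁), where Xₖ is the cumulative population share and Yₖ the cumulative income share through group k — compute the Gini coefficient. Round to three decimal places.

0.304

Cumulative income shares Yₖ: 0.0150, 0.0350, 0.0590, 0.1360, 0.2620, 0.3990, 0.5430, 0.6870, 0.8420, 1.0000
Σ (Xₖ−Xₖ₋₁)(Yₖ+Yₖ₋₁) = (1/10)(0.0150+0.0000) + (1/10)(0.0350+0.0150) + (1/10)(0.0590+0.0350) + (1/10)(0.1360+0.0590) + (1/10)(0.2620+0.1360) + (1/10)(0.3990+0.2620) + (1/10)(0.5430+0.3990) + (1/10)(0.6870+0.5430) + (1/10)(0.8420+0.6870) + (1/10)(1.0000+0.8420)
  = 0.0015 + 0.0050 + 0.0094 + 0.0195 + 0.0398 + 0.0661 + 0.0942 + 0.1230 + 0.1529 + 0.1842 = 0.6956
G = 1 − 0.6956 = 0.3044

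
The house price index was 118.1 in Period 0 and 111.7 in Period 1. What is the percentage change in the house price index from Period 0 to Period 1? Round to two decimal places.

-5.42%

Change = (111.7 − 118.1) / 118.1 × 100
       = -6.4 / 118.1 × 100 = -5.4191%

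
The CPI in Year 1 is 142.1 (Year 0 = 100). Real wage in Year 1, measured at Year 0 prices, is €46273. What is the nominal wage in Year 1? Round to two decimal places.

65753.93

Nominal = Real × (Index/100) = 46273 × (142.1/100)
        = 46273 × 1.421 = 65753.9330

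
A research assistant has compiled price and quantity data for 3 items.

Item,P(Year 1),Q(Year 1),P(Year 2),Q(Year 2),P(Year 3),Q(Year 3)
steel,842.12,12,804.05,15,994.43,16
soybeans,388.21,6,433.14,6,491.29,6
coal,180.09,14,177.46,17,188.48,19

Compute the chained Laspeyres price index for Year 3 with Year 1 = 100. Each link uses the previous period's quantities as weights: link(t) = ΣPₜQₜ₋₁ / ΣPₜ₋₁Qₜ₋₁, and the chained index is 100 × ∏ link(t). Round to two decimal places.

Link Year 1→Year 2:
ΣP(Year 2)Q(Year 1) = 804.05×12 + 433.14×6 + 177.46×14 = 9648.6 + 2598.84 + 2484.44 = 14731.88
ΣP(Year 1)Q(Year 1) = 842.12×12 + 388.21×6 + 180.09×14 = 10105.44 + 2329.26 + 2521.26 = 14955.96
link = 14731.88/14955.96 = 0.985017
Link Year 2→Year 3:
ΣP(Year 3)Q(Year 2) = 994.43×15 + 491.29×6 + 188.48×17 = 14916.45 + 2947.74 + 3204.16 = 21068.35
ΣP(Year 2)Q(Year 2) = 804.05×15 + 433.14×6 + 177.46×17 = 12060.75 + 2598.84 + 3016.82 = 17676.41
link = 21068.35/17676.41 = 1.191891
Chained index = 100 × 0.985017 × 1.191891 = 117.4033

117.40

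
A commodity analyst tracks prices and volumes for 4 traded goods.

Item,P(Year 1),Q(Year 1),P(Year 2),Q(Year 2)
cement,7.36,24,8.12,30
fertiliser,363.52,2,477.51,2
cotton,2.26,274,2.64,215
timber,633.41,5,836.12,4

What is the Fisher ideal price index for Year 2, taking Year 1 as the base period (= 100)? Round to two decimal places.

128.95

Laspeyres component (base-period weights):
ΣP(Year 2)Q(Year 1) = 8.12×24 + 477.51×2 + 2.64×274 + 836.12×5 = 194.88 + 955.02 + 723.36 + 4180.6 = 6053.86
ΣP(Year 1)Q(Year 1) = 7.36×24 + 363.52×2 + 2.26×274 + 633.41×5 = 176.64 + 727.04 + 619.24 + 3167.05 = 4689.97
L = 6053.86 / 4689.97 × 100 = 129.0810
Paasche component (current-period weights):
ΣP(Year 2)Q(Year 2) = 8.12×30 + 477.51×2 + 2.64×215 + 836.12×4 = 243.6 + 955.02 + 567.6 + 3344.48 = 5110.7
ΣP(Year 1)Q(Year 2) = 7.36×30 + 363.52×2 + 2.26×215 + 633.41×4 = 220.8 + 727.04 + 485.9 + 2533.64 = 3967.38
P = 5110.7 / 3967.38 × 100 = 128.8180
Fisher = √(L × P) = √(129.0810 × 128.8180) = 128.9494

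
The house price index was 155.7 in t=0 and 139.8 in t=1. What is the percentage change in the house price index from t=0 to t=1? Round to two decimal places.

-10.21%

Change = (139.8 − 155.7) / 155.7 × 100
       = -15.9 / 155.7 × 100 = -10.2119%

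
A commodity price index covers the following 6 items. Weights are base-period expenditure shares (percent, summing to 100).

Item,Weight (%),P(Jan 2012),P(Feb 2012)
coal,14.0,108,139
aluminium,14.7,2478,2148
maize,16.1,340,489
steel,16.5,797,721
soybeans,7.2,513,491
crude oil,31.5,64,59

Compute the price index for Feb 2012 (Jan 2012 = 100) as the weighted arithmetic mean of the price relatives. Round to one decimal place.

104.8

coal: 14.0 × (139/108) = 14.0 × 1.287037 = 18.0185
aluminium: 14.7 × (2148/2478) = 14.7 × 0.866828 = 12.7424
maize: 16.1 × (489/340) = 16.1 × 1.438235 = 23.1556
steel: 16.5 × (721/797) = 16.5 × 0.904642 = 14.9266
soybeans: 7.2 × (491/513) = 7.2 × 0.957115 = 6.8912
crude oil: 31.5 × (59/64) = 31.5 × 0.921875 = 29.0391
Index = Σ wᵢ·(p₁ᵢ/p₀ᵢ) = 18.0185 + 12.7424 + 23.1556 + 14.9266 + 6.8912 + 29.0391 = 104.7734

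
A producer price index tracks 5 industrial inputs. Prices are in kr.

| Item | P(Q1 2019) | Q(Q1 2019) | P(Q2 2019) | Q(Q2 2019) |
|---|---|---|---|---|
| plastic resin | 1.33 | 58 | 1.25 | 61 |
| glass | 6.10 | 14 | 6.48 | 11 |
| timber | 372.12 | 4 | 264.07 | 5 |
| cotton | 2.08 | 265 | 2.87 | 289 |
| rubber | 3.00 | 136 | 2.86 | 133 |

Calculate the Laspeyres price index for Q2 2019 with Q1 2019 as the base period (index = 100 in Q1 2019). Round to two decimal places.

Laspeyres price index uses base-period quantities as weights.
ΣP(Q2 2019)·Q(Q1 2019) = 1.25×58 + 6.48×14 + 264.07×4 + 2.87×265 + 2.86×136 = 72.5 + 90.72 + 1056.28 + 760.55 + 388.96 = 2369.01
ΣP(Q1 2019)·Q(Q1 2019) = 1.33×58 + 6.10×14 + 372.12×4 + 2.08×265 + 3.00×136 = 77.14 + 85.4 + 1488.48 + 551.2 + 408 = 2610.22
Index = 2369.01 / 2610.22 × 100 = 90.7590

90.76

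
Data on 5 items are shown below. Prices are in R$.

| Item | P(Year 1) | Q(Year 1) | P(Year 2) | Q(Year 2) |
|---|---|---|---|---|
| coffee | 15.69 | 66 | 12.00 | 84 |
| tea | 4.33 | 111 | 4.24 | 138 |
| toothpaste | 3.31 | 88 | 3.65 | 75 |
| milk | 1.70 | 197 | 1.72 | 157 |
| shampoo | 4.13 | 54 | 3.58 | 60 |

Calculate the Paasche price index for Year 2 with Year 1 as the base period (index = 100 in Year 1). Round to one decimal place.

Paasche price index uses current-period quantities as weights.
ΣP(Year 2)·Q(Year 2) = 12.00×84 + 4.24×138 + 3.65×75 + 1.72×157 + 3.58×60 = 1008 + 585.12 + 273.75 + 270.04 + 214.8 = 2351.71
ΣP(Year 1)·Q(Year 2) = 15.69×84 + 4.33×138 + 3.31×75 + 1.70×157 + 4.13×60 = 1317.96 + 597.54 + 248.25 + 266.9 + 247.8 = 2678.45
Index = 2351.71 / 2678.45 × 100 = 87.8012

87.8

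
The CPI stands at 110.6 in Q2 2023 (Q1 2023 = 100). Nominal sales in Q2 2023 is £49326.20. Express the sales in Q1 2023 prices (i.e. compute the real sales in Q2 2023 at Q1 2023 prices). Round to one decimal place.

44598.7

Real = Nominal ÷ (Index/100) = 49326.20 ÷ (110.6/100)
     = 49326.20 ÷ 1.106 = 44598.7342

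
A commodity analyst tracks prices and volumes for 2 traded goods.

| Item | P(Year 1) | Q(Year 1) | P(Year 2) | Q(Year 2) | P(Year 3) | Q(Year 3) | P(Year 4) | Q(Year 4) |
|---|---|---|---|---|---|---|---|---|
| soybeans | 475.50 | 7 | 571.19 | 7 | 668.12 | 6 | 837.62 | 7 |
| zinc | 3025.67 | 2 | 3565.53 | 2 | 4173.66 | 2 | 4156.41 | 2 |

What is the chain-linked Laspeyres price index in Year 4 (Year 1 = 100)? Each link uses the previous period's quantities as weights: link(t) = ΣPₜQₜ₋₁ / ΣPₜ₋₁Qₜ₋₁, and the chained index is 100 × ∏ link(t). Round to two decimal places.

149.89

Link Year 1→Year 2:
ΣP(Year 2)Q(Year 1) = 571.19×7 + 3565.53×2 = 3998.33 + 7131.06 = 11129.39
ΣP(Year 1)Q(Year 1) = 475.50×7 + 3025.67×2 = 3328.5 + 6051.34 = 9379.84
link = 11129.39/9379.84 = 1.186522
Link Year 2→Year 3:
ΣP(Year 3)Q(Year 2) = 668.12×7 + 4173.66×2 = 4676.84 + 8347.32 = 13024.16
ΣP(Year 2)Q(Year 2) = 571.19×7 + 3565.53×2 = 3998.33 + 7131.06 = 11129.39
link = 13024.16/11129.39 = 1.170249
Link Year 3→Year 4:
ΣP(Year 4)Q(Year 3) = 837.62×6 + 4156.41×2 = 5025.72 + 8312.82 = 13338.54
ΣP(Year 3)Q(Year 3) = 668.12×6 + 4173.66×2 = 4008.72 + 8347.32 = 12356.04
link = 13338.54/12356.04 = 1.079516
Chained index = 100 × 1.186522 × 1.170249 × 1.079516 = 149.8937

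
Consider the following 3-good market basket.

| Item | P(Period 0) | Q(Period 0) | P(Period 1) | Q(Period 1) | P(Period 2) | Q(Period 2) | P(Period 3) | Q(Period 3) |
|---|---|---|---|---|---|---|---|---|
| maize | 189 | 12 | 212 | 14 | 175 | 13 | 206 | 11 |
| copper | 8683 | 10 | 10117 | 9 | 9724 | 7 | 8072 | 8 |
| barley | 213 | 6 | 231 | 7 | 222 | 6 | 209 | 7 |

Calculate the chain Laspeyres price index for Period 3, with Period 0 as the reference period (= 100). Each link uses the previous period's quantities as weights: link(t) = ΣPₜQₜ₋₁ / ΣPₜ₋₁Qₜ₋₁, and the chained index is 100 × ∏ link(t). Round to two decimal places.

93.83

Link Period 0→Period 1:
ΣP(Period 1)Q(Period 0) = 212×12 + 10117×10 + 231×6 = 2544 + 101170 + 1386 = 105100
ΣP(Period 0)Q(Period 0) = 189×12 + 8683×10 + 213×6 = 2268 + 86830 + 1278 = 90376
link = 105100/90376 = 1.162919
Link Period 1→Period 2:
ΣP(Period 2)Q(Period 1) = 175×14 + 9724×9 + 222×7 = 2450 + 87516 + 1554 = 91520
ΣP(Period 1)Q(Period 1) = 212×14 + 10117×9 + 231×7 = 2968 + 91053 + 1617 = 95638
link = 91520/95638 = 0.956942
Link Period 2→Period 3:
ΣP(Period 3)Q(Period 2) = 206×13 + 8072×7 + 209×6 = 2678 + 56504 + 1254 = 60436
ΣP(Period 2)Q(Period 2) = 175×13 + 9724×7 + 222×6 = 2275 + 68068 + 1332 = 71675
link = 60436/71675 = 0.843195
Chained index = 100 × 1.162919 × 0.956942 × 0.843195 = 93.8346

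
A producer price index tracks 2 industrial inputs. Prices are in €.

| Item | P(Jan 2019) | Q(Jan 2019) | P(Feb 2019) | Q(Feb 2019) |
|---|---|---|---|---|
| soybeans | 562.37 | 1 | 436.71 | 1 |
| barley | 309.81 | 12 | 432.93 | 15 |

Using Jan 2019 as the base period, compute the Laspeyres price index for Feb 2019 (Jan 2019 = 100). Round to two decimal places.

131.58

Laspeyres price index uses base-period quantities as weights.
ΣP(Feb 2019)·Q(Jan 2019) = 436.71×1 + 432.93×12 = 436.71 + 5195.16 = 5631.87
ΣP(Jan 2019)·Q(Jan 2019) = 562.37×1 + 309.81×12 = 562.37 + 3717.72 = 4280.09
Index = 5631.87 / 4280.09 × 100 = 131.5830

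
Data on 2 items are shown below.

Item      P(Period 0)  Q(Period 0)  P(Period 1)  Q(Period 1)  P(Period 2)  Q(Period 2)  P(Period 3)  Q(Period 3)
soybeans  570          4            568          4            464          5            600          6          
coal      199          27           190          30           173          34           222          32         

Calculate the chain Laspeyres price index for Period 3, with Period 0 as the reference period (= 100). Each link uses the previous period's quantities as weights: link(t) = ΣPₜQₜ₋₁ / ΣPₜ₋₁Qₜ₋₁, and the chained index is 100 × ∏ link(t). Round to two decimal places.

109.94

Link Period 0→Period 1:
ΣP(Period 1)Q(Period 0) = 568×4 + 190×27 = 2272 + 5130 = 7402
ΣP(Period 0)Q(Period 0) = 570×4 + 199×27 = 2280 + 5373 = 7653
link = 7402/7653 = 0.967202
Link Period 1→Period 2:
ΣP(Period 2)Q(Period 1) = 464×4 + 173×30 = 1856 + 5190 = 7046
ΣP(Period 1)Q(Period 1) = 568×4 + 190×30 = 2272 + 5700 = 7972
link = 7046/7972 = 0.883843
Link Period 2→Period 3:
ΣP(Period 3)Q(Period 2) = 600×5 + 222×34 = 3000 + 7548 = 10548
ΣP(Period 2)Q(Period 2) = 464×5 + 173×34 = 2320 + 5882 = 8202
link = 10548/8202 = 1.286028
Chained index = 100 × 0.967202 × 0.883843 × 1.286028 = 109.9368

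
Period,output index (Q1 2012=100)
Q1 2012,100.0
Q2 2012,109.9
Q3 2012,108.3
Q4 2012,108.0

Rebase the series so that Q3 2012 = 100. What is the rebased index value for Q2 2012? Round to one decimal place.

Rebased(Q2 2012) = 109.9 / 108.3 × 100 = 101.4774

101.5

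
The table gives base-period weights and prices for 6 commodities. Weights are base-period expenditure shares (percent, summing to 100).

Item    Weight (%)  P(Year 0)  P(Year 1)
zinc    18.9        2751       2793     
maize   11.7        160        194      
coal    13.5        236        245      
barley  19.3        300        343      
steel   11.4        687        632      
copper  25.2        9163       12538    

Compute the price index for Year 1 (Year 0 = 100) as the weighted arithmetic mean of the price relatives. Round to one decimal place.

114.4

zinc: 18.9 × (2793/2751) = 18.9 × 1.015267 = 19.1885
maize: 11.7 × (194/160) = 11.7 × 1.212500 = 14.1862
coal: 13.5 × (245/236) = 13.5 × 1.038136 = 14.0148
barley: 19.3 × (343/300) = 19.3 × 1.143333 = 22.0663
steel: 11.4 × (632/687) = 11.4 × 0.919942 = 10.4873
copper: 25.2 × (12538/9163) = 25.2 × 1.368329 = 34.4819
Index = Σ wᵢ·(p₁ᵢ/p₀ᵢ) = 19.1885 + 14.1862 + 14.0148 + 22.0663 + 10.4873 + 34.4819 = 114.4252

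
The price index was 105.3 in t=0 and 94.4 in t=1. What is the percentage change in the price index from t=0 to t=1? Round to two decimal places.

-10.35%

Change = (94.4 − 105.3) / 105.3 × 100
       = -10.9 / 105.3 × 100 = -10.3514%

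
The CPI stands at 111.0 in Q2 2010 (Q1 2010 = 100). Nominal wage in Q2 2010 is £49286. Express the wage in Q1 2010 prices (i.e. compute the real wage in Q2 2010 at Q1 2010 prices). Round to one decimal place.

Real = Nominal ÷ (Index/100) = 49286 ÷ (111.0/100)
     = 49286 ÷ 1.110 = 44401.8018

44401.8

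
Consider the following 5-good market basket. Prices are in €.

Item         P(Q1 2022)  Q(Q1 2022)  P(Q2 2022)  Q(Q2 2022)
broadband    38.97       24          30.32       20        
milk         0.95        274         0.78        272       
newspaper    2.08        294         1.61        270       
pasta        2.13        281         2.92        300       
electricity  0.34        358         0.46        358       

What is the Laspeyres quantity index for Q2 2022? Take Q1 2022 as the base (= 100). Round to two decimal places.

Laspeyres quantity index uses base-period prices as weights.
ΣP(Q1 2022)·Q(Q2 2022) = 38.97×20 + 0.95×272 + 2.08×270 + 2.13×300 + 0.34×358 = 779.4 + 258.4 + 561.6 + 639 + 121.72 = 2360.12
ΣP(Q1 2022)·Q(Q1 2022) = 38.97×24 + 0.95×274 + 2.08×294 + 2.13×281 + 0.34×358 = 935.28 + 260.3 + 611.52 + 598.53 + 121.72 = 2527.35
Index = 2360.12 / 2527.35 × 100 = 93.3832

93.38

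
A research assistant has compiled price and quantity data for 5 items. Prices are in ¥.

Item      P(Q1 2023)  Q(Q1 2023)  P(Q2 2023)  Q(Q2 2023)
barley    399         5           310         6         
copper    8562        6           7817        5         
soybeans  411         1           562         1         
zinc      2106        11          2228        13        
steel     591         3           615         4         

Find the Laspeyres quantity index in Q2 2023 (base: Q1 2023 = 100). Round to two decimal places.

Laspeyres quantity index uses base-period prices as weights.
ΣP(Q1 2023)·Q(Q2 2023) = 399×6 + 8562×5 + 411×1 + 2106×13 + 591×4 = 2394 + 42810 + 411 + 27378 + 2364 = 75357
ΣP(Q1 2023)·Q(Q1 2023) = 399×5 + 8562×6 + 411×1 + 2106×11 + 591×3 = 1995 + 51372 + 411 + 23166 + 1773 = 78717
Index = 75357 / 78717 × 100 = 95.7315

95.73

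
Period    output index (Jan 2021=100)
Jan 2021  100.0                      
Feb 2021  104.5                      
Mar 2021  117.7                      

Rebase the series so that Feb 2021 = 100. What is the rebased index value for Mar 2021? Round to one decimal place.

Rebased(Mar 2021) = 117.7 / 104.5 × 100 = 112.6316

112.6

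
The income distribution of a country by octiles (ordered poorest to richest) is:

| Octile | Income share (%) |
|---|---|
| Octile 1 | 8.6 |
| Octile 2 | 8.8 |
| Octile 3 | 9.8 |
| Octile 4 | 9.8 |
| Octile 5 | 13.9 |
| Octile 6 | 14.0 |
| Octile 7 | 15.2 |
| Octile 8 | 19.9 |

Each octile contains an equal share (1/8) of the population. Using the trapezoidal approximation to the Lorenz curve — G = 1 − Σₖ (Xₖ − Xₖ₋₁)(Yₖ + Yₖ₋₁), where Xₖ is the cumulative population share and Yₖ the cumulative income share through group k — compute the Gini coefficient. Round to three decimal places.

Cumulative income shares Yₖ: 0.0860, 0.1740, 0.2720, 0.3700, 0.5090, 0.6490, 0.8010, 1.0000
Σ (Xₖ−Xₖ₋₁)(Yₖ+Yₖ₋₁) = (1/8)(0.0860+0.0000) + (1/8)(0.1740+0.0860) + (1/8)(0.2720+0.1740) + (1/8)(0.3700+0.2720) + (1/8)(0.5090+0.3700) + (1/8)(0.6490+0.5090) + (1/8)(0.8010+0.6490) + (1/8)(1.0000+0.8010)
  = 0.0107 + 0.0325 + 0.0558 + 0.0803 + 0.1099 + 0.1447 + 0.1813 + 0.2251 = 0.8403
G = 1 − 0.8403 = 0.1597

0.160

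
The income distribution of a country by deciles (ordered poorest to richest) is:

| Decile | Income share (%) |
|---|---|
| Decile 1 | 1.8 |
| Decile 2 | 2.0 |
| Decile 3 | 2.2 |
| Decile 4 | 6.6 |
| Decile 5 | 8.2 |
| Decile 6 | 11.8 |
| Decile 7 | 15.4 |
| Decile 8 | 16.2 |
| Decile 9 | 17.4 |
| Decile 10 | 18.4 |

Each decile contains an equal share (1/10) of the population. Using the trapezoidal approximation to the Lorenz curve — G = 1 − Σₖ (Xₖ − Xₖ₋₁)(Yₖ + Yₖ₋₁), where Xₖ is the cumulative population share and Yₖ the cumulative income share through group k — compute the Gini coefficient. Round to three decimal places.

0.357

Cumulative income shares Yₖ: 0.0180, 0.0380, 0.0600, 0.1260, 0.2080, 0.3260, 0.4800, 0.6420, 0.8160, 1.0000
Σ (Xₖ−Xₖ₋₁)(Yₖ+Yₖ₋₁) = (1/10)(0.0180+0.0000) + (1/10)(0.0380+0.0180) + (1/10)(0.0600+0.0380) + (1/10)(0.1260+0.0600) + (1/10)(0.2080+0.1260) + (1/10)(0.3260+0.2080) + (1/10)(0.4800+0.3260) + (1/10)(0.6420+0.4800) + (1/10)(0.8160+0.6420) + (1/10)(1.0000+0.8160)
  = 0.0018 + 0.0056 + 0.0098 + 0.0186 + 0.0334 + 0.0534 + 0.0806 + 0.1122 + 0.1458 + 0.1816 = 0.6428
G = 1 − 0.6428 = 0.3572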